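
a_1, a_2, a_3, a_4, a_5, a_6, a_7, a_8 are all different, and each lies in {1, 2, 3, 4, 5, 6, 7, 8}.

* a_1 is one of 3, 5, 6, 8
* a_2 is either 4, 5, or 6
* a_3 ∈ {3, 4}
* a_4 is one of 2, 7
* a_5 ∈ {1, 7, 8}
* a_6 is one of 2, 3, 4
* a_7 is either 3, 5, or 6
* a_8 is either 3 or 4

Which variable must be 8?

a_1

The 8 variables draw from only 8 values {1, 2, 3, 4, 5, 6, 7, 8}, so each is used; only a_5 can be 1, hence a_5 = 1.
Among the 7 still-open variables, 7 fits only a_4 (and all 7 values in {2, 3, 4, 5, 6, 7, 8} must be used), so a_4 = 7.
Among the 6 still-open variables, 2 fits only a_6 (and all 6 values in {2, 3, 4, 5, 6, 8} must be used), so a_6 = 2.
The 5 still-open variables draw from only 5 values {3, 4, 5, 6, 8}, so each is used; only a_1 can be 8, hence a_1 = 8.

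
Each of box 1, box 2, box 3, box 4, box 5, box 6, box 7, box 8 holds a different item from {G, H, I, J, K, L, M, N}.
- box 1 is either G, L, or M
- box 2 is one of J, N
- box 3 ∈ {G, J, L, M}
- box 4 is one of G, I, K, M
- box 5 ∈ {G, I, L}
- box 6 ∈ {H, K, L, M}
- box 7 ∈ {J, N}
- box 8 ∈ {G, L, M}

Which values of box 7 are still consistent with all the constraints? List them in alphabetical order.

J, N

The 8 variables together cover exactly {G, H, I, J, K, L, M, N} — 8 values for 8 variables — and H appears only in box 6's list, so box 6 = H.
The 7 still-open variables draw from only 7 values {G, I, J, K, L, M, N}, so each is used; only box 4 can be K, hence box 4 = K.
The 6 still-open variables together cover exactly {G, I, J, L, M, N} — 6 values for 6 variables — and I appears only in box 5's list, so box 5 = I.
box 2 and box 7 share exactly the 2 values {J, N}; by pigeonhole those values go to them, so strike J, N from box 3.
No further eliminations apply; box 7 can still be any of J, N.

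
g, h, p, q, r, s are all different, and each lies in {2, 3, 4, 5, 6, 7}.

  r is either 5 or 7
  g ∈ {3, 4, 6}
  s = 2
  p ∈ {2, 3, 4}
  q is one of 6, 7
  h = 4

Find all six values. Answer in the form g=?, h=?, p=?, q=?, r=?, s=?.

h's domain is down to {4}, so h = 4. Eliminate 4 elsewhere: g, p.
s has just one choice, so s = 2. Eliminate 2 elsewhere: p.
p has just one choice, so p = 3. Eliminate 3 elsewhere: g.
g must be 6 (only option left). Strike 6 from q.
q's domain is down to {7}, so q = 7. Strike 7 from r.
r's domain is down to {5}, so r = 5.

g=6, h=4, p=3, q=7, r=5, s=2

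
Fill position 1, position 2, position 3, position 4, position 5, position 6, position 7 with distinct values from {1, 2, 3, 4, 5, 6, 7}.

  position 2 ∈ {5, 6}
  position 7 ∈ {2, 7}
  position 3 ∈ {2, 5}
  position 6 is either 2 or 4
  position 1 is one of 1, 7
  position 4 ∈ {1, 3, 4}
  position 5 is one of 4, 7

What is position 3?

5

The 7 variables draw from only 7 values {1, 2, 3, 4, 5, 6, 7}, so each is used; only position 4 can be 3, hence position 4 = 3.
The 6 still-open variables draw from only 6 values {1, 2, 4, 5, 6, 7}, so each is used; only position 1 can be 1, hence position 1 = 1.
The 5 still-open variables together cover exactly {2, 4, 5, 6, 7} — 5 values for 5 variables — and 6 appears only in position 2's list, so position 2 = 6.
Among the 4 still-open variables, 5 fits only position 3 (and all 4 values in {2, 4, 5, 7} must be used), so position 3 = 5.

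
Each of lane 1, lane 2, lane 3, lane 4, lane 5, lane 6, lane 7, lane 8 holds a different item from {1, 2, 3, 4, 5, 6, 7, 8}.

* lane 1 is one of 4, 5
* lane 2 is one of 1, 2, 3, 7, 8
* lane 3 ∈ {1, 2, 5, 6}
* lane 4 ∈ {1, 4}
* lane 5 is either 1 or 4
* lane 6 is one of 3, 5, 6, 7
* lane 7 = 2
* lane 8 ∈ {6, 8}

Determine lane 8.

lane 7 has just one choice, so lane 7 = 2. So lane 2, lane 3 can't be 2.
lane 4 and lane 5 between them cover only {1, 4} — a naked pair. Remove those values from lane 1, lane 2, lane 3.
lane 1's domain is down to {5}, so lane 1 = 5. Strike 5 from lane 3, lane 6.
That leaves lane 3 = 6. Eliminate 6 elsewhere: lane 6, lane 8.
So lane 8 = 8.

8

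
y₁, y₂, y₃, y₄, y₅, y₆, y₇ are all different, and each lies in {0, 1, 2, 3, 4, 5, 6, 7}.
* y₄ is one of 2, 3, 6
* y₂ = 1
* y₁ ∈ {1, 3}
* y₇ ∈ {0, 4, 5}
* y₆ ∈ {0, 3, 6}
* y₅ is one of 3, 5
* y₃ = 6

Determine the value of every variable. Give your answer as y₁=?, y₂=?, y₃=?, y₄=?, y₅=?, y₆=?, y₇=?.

y₂ has just one choice, so y₂ = 1. Remove 1 from y₁.
y₃ has just one choice, so y₃ = 6. Remove 6 from y₄, y₆.
That leaves y₁ = 3. Eliminate 3 elsewhere: y₄, y₅, y₆.
y₄ has just one choice, so y₄ = 2.
y₅'s domain is down to {5}, so y₅ = 5. Strike 5 from y₇.
y₆ has just one choice, so y₆ = 0. Eliminate 0 elsewhere: y₇.
That leaves y₇ = 4.

y₁=3, y₂=1, y₃=6, y₄=2, y₅=5, y₆=0, y₇=4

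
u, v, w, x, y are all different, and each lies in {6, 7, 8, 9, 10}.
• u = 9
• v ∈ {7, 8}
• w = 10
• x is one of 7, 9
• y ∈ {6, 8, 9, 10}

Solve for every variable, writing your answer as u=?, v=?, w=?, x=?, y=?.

u=9, v=8, w=10, x=7, y=6

u has just one choice, so u = 9. So x, y can't be 9.
That leaves w = 10. So y can't be 10.
x must be 7 (only option left). Strike 7 from v.
That leaves v = 8. Eliminate 8 elsewhere: y.
y must be 6 (only option left).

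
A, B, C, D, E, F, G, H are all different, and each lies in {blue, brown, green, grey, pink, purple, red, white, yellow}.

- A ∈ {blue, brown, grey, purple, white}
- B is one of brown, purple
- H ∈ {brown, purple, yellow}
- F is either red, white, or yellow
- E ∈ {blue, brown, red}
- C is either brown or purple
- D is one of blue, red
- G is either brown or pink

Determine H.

yellow

The 8 variables together cover exactly {blue, brown, grey, pink, purple, red, white, yellow} — 8 values for 8 variables — and grey appears only in A's list, so A = grey.
Among the 7 still-open variables, pink fits only G (and all 7 values in {blue, brown, pink, purple, red, white, yellow} must be used), so G = pink.
The 6 still-open variables draw from only 6 values {blue, brown, purple, red, white, yellow}, so each is used; only F can be white, hence F = white.
The 5 still-open variables draw from only 5 values {blue, brown, purple, red, yellow}, so each is used; only H can be yellow, hence H = yellow.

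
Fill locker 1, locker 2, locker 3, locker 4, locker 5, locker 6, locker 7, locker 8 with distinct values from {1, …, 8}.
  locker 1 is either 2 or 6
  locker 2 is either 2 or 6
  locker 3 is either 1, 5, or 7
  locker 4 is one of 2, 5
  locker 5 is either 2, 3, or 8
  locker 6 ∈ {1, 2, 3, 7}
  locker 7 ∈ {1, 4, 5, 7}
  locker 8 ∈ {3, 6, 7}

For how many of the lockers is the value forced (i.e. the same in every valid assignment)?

3

The 8 variables draw from only 8 values {1, 2, 3, 4, 5, 6, 7, 8}, so each is used; only locker 7 can be 4, hence locker 7 = 4.
The 7 still-open variables draw from only 7 values {1, 2, 3, 5, 6, 7, 8}, so each is used; only locker 5 can be 8, hence locker 5 = 8.
locker 1 and locker 2 between them cover only {2, 6} — a naked pair. Remove those values from locker 4, locker 6, locker 8.
locker 4 must be 5 (only option left). Remove 5 from locker 3.
Determined: locker 4=5, locker 5=8, locker 7=4. The other lockers each still have more than one consistent value. That makes 3.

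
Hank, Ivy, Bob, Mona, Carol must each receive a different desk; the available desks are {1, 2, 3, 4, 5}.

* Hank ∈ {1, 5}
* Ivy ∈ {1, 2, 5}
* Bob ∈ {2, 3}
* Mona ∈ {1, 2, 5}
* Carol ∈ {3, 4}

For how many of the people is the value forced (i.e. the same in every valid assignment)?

The 5 variables together cover exactly {1, 2, 3, 4, 5} — 5 values for 5 variables — and 4 appears only in Carol's list, so Carol = 4.
The 4 still-open variables together cover exactly {1, 2, 3, 5} — 4 values for 4 variables — and 3 appears only in Bob's list, so Bob = 3.
Determined: Bob=3, Carol=4. The other people each still have more than one consistent value. That makes 2.

2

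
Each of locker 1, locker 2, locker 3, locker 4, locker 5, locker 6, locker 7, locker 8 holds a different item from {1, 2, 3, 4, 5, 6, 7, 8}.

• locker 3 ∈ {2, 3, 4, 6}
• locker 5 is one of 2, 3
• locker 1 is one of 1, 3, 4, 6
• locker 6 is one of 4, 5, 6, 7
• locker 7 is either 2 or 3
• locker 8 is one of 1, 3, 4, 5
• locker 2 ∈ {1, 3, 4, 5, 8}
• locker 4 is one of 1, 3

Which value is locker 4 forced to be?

Among the 8 variables, 7 fits only locker 6 (and all 8 values in {1, 2, 3, 4, 5, 6, 7, 8} must be used), so locker 6 = 7.
The 7 still-open variables together cover exactly {1, 2, 3, 4, 5, 6, 8} — 7 values for 7 variables — and 8 appears only in locker 2's list, so locker 2 = 8.
Among the 6 still-open variables, 5 fits only locker 8 (and all 6 values in {1, 2, 3, 4, 5, 6} must be used), so locker 8 = 5.
locker 5 and locker 7 between them cover only {2, 3} — a naked pair. Remove those values from locker 1, locker 3, locker 4.
So locker 4 = 1.

1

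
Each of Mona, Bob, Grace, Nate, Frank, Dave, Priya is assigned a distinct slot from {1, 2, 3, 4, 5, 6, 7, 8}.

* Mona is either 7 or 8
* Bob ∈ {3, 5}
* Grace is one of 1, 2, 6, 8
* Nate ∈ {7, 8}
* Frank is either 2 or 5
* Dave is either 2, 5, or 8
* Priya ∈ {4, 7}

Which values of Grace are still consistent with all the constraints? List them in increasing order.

1, 6

Mona and Nate between them cover only {7, 8} — a naked pair. Remove those values from Grace, Dave, Priya.
Priya's domain is down to {4}, so Priya = 4.
Frank and Dave share exactly the 2 values {2, 5}; by pigeonhole those values go to them, so strike 2, 5 from Bob, Grace.
Bob must be 3 (only option left).
No further eliminations apply; Grace can still be any of 1, 6.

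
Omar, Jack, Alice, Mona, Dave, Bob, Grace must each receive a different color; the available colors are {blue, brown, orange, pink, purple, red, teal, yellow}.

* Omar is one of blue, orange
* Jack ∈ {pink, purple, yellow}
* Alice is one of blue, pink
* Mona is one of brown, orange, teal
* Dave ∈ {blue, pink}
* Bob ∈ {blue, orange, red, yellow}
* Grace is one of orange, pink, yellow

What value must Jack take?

purple

The 2 variables Alice and Dave are confined to {blue, pink}, which locks those values in; drop them from Omar, Jack, Bob, Grace.
Omar must be orange (only option left). Strike orange from Mona, Bob, Grace.
Grace's domain is down to {yellow}, so Grace = yellow. Strike yellow from Jack, Bob.
So Jack = purple.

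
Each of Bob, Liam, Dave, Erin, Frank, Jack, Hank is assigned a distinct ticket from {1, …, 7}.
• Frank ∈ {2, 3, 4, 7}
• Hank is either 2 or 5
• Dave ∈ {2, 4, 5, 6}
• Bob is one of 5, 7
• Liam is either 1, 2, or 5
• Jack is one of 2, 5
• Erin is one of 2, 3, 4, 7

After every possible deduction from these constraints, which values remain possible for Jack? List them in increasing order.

2, 5

Among the 7 variables, 1 fits only Liam (and all 7 values in {1, 2, 3, 4, 5, 6, 7} must be used), so Liam = 1.
The 6 still-open variables draw from only 6 values {2, 3, 4, 5, 6, 7}, so each is used; only Dave can be 6, hence Dave = 6.
The 2 variables Jack and Hank are confined to {2, 5}, which locks those values in; drop them from Bob, Erin, Frank.
Bob has just one choice, so Bob = 7. Strike 7 from Erin, Frank.
No further eliminations apply; Jack can still be any of 2, 5.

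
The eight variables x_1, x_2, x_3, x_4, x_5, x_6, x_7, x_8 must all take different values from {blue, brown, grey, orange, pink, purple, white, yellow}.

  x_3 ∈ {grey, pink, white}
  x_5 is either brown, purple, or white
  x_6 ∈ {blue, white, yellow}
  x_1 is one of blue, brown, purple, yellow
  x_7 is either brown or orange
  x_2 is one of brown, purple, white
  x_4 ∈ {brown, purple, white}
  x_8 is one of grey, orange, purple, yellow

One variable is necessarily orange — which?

x_7

The 8 variables draw from only 8 values {blue, brown, grey, orange, pink, purple, white, yellow}, so each is used; only x_3 can be pink, hence x_3 = pink.
The 7 still-open variables draw from only 7 values {blue, brown, grey, orange, purple, white, yellow}, so each is used; only x_8 can be grey, hence x_8 = grey.
Among the 6 still-open variables, orange fits only x_7 (and all 6 values in {blue, brown, orange, purple, white, yellow} must be used), so x_7 = orange.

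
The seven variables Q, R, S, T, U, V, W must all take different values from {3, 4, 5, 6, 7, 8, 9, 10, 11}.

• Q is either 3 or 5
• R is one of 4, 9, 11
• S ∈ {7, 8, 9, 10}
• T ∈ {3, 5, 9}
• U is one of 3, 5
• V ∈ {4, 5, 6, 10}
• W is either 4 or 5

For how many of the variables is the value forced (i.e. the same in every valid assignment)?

The 2 variables Q and U are confined to {3, 5}, which locks those values in; drop them from T, V, W.
T has just one choice, so T = 9. So R, S can't be 9.
W has just one choice, so W = 4. Remove 4 from R, V.
R's domain is down to {11}, so R = 11.
Determined: R=11, T=9, W=4. The other variables each still have more than one consistent value. That makes 3.

3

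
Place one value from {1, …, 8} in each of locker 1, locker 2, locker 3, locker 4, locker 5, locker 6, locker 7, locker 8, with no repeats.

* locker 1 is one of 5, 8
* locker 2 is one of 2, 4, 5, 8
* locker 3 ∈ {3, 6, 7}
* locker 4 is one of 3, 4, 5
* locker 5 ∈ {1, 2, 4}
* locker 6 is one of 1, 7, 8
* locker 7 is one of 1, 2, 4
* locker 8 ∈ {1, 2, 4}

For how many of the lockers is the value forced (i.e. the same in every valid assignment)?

3

Among the 8 variables, 6 fits only locker 3 (and all 8 values in {1, 2, 3, 4, 5, 6, 7, 8} must be used), so locker 3 = 6.
The 7 still-open variables together cover exactly {1, 2, 3, 4, 5, 7, 8} — 7 values for 7 variables — and 3 appears only in locker 4's list, so locker 4 = 3.
The 6 still-open variables draw from only 6 values {1, 2, 4, 5, 7, 8}, so each is used; only locker 6 can be 7, hence locker 6 = 7.
locker 5, locker 7, locker 8 between them cover only {1, 2, 4} — a naked triple. Remove those values from locker 2.
Determined: locker 3=6, locker 4=3, locker 6=7. The other lockers each still have more than one consistent value. That makes 3.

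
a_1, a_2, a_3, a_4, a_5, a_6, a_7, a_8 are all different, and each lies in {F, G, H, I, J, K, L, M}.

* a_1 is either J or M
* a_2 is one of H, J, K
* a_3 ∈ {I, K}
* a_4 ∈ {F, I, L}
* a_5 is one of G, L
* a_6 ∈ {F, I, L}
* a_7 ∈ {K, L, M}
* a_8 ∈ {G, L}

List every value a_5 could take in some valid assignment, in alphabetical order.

The 8 variables together cover exactly {F, G, H, I, J, K, L, M} — 8 values for 8 variables — and H appears only in a_2's list, so a_2 = H.
Among the 7 still-open variables, J fits only a_1 (and all 7 values in {F, G, I, J, K, L, M} must be used), so a_1 = J.
The 6 still-open variables together cover exactly {F, G, I, K, L, M} — 6 values for 6 variables — and M appears only in a_7's list, so a_7 = M.
The 5 still-open variables together cover exactly {F, G, I, K, L} — 5 values for 5 variables — and K appears only in a_3's list, so a_3 = K.
The 2 variables a_5 and a_8 are confined to {G, L}, which locks those values in; drop them from a_4, a_6.
No further eliminations apply; a_5 can still be any of G, L.

G, L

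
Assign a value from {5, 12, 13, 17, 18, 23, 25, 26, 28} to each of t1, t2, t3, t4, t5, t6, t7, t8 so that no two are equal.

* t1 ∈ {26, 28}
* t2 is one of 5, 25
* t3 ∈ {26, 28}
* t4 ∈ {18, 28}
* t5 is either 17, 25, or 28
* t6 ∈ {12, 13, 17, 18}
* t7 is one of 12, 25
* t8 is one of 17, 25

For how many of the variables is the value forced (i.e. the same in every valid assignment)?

The 8 variables together cover exactly {5, 12, 13, 17, 18, 25, 26, 28} — 8 values for 8 variables — and 5 appears only in t2's list, so t2 = 5.
The 7 still-open variables draw from only 7 values {12, 13, 17, 18, 25, 26, 28}, so each is used; only t6 can be 13, hence t6 = 13.
The 6 still-open variables draw from only 6 values {12, 17, 18, 25, 26, 28}, so each is used; only t7 can be 12, hence t7 = 12.
The 5 still-open variables draw from only 5 values {17, 18, 25, 26, 28}, so each is used; only t4 can be 18, hence t4 = 18.
The 2 variables t1 and t3 are confined to {26, 28}, which locks those values in; drop them from t5.
Determined: t2=5, t4=18, t6=13, t7=12. The other variables each still have more than one consistent value. That makes 4.

4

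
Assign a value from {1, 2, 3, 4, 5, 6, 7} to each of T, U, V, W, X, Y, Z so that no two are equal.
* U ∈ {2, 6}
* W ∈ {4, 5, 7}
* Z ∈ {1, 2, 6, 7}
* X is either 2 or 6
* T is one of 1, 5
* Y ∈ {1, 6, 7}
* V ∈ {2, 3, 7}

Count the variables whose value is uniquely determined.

3

The 7 variables together cover exactly {1, 2, 3, 4, 5, 6, 7} — 7 values for 7 variables — and 3 appears only in V's list, so V = 3.
The 6 still-open variables draw from only 6 values {1, 2, 4, 5, 6, 7}, so each is used; only W can be 4, hence W = 4.
Among the 5 still-open variables, 5 fits only T (and all 5 values in {1, 2, 5, 6, 7} must be used), so T = 5.
U and X share exactly the 2 values {2, 6}; by pigeonhole those values go to them, so strike 2, 6 from Y, Z.
Determined: T=5, V=3, W=4. The other variables each still have more than one consistent value. That makes 3.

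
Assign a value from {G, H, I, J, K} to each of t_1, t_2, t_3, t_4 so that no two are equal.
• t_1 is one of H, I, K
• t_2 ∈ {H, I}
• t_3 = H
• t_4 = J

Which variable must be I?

t_3 has just one choice, so t_3 = H. So t_1, t_2 can't be H.
So I goes to t_2.

t_2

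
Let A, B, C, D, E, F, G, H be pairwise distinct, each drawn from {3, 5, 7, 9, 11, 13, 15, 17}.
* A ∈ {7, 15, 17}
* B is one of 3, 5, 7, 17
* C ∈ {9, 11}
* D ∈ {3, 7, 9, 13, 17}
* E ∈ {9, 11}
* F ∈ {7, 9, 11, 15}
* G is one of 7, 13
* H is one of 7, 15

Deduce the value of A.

17

The 8 variables together cover exactly {3, 5, 7, 9, 11, 13, 15, 17} — 8 values for 8 variables — and 5 appears only in B's list, so B = 5.
The 7 still-open variables together cover exactly {3, 7, 9, 11, 13, 15, 17} — 7 values for 7 variables — and 3 appears only in D's list, so D = 3.
Among the 6 still-open variables, 13 fits only G (and all 6 values in {7, 9, 11, 13, 15, 17} must be used), so G = 13.
Among the 5 still-open variables, 17 fits only A (and all 5 values in {7, 9, 11, 15, 17} must be used), so A = 17.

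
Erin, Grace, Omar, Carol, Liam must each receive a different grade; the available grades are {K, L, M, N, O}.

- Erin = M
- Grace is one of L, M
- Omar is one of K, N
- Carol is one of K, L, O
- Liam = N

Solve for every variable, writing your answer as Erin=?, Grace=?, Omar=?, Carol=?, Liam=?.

Erin=M, Grace=L, Omar=K, Carol=O, Liam=N

Erin's domain is down to {M}, so Erin = M. So Grace can't be M.
Grace's domain is down to {L}, so Grace = L. Remove L from Carol.
Liam has just one choice, so Liam = N. So Omar can't be N.
Omar must be K (only option left). Eliminate K elsewhere: Carol.
Carol's domain is down to {O}, so Carol = O.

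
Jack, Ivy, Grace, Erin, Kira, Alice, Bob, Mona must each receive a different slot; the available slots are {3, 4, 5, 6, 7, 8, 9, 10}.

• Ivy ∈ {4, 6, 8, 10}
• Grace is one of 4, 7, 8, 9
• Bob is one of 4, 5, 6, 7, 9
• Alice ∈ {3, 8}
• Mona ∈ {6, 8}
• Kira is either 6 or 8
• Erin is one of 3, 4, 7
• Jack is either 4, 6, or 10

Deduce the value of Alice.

The 8 variables draw from only 8 values {3, 4, 5, 6, 7, 8, 9, 10}, so each is used; only Bob can be 5, hence Bob = 5.
The 7 still-open variables together cover exactly {3, 4, 6, 7, 8, 9, 10} — 7 values for 7 variables — and 9 appears only in Grace's list, so Grace = 9.
The 6 still-open variables together cover exactly {3, 4, 6, 7, 8, 10} — 6 values for 6 variables — and 7 appears only in Erin's list, so Erin = 7.
The 5 still-open variables draw from only 5 values {3, 4, 6, 8, 10}, so each is used; only Alice can be 3, hence Alice = 3.

3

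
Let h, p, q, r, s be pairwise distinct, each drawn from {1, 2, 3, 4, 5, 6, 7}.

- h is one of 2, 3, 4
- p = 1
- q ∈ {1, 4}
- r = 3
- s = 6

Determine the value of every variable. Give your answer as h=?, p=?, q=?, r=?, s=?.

h=2, p=1, q=4, r=3, s=6

p must be 1 (only option left). So q can't be 1.
q has just one choice, so q = 4. So h can't be 4.
That leaves r = 3. Remove 3 from h.
s has just one choice, so s = 6.
h's domain is down to {2}, so h = 2.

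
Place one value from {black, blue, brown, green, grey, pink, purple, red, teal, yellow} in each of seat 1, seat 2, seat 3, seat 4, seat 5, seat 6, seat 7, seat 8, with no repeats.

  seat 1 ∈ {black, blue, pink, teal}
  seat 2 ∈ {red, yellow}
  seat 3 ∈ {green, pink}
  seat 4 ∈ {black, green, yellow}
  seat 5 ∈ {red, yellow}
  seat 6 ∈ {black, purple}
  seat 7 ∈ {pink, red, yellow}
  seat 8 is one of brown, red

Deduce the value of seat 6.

seat 2 and seat 5 between them cover only {red, yellow} — a naked pair. Remove those values from seat 4, seat 7, seat 8.
seat 7 has just one choice, so seat 7 = pink. Eliminate pink elsewhere: seat 1, seat 3.
seat 8 has just one choice, so seat 8 = brown.
That leaves seat 3 = green. Remove green from seat 4.
seat 4 has just one choice, so seat 4 = black. Strike black from seat 1, seat 6.
So seat 6 = purple.

purple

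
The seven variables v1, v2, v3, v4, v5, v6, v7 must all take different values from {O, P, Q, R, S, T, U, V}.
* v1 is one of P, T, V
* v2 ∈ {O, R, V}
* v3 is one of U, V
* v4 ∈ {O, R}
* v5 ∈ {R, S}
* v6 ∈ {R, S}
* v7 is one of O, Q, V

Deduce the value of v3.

The 2 variables v5 and v6 are confined to {R, S}, which locks those values in; drop them from v2, v4.
v4's domain is down to {O}, so v4 = O. So v2, v7 can't be O.
That leaves v2 = V. Remove V from v1, v3, v7.
So v3 = U.

U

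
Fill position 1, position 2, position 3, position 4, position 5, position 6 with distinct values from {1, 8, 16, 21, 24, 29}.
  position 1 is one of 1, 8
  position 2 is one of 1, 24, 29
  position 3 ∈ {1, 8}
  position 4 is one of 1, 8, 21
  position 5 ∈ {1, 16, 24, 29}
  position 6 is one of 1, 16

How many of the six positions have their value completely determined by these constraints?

The 6 variables draw from only 6 values {1, 8, 16, 21, 24, 29}, so each is used; only position 4 can be 21, hence position 4 = 21.
The 2 variables position 1 and position 3 are confined to {1, 8}, which locks those values in; drop them from position 2, position 5, position 6.
position 6 must be 16 (only option left). So position 5 can't be 16.
Determined: position 4=21, position 6=16. The other positions each still have more than one consistent value. That makes 2.

2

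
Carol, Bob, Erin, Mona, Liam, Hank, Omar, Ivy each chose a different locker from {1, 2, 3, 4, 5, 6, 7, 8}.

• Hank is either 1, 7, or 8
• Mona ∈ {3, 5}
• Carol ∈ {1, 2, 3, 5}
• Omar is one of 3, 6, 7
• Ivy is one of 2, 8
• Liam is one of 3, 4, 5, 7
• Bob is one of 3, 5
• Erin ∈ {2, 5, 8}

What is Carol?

1

Among the 8 variables, 4 fits only Liam (and all 8 values in {1, 2, 3, 4, 5, 6, 7, 8} must be used), so Liam = 4.
The 7 still-open variables together cover exactly {1, 2, 3, 5, 6, 7, 8} — 7 values for 7 variables — and 6 appears only in Omar's list, so Omar = 6.
The 6 still-open variables together cover exactly {1, 2, 3, 5, 7, 8} — 6 values for 6 variables — and 7 appears only in Hank's list, so Hank = 7.
The 5 still-open variables draw from only 5 values {1, 2, 3, 5, 8}, so each is used; only Carol can be 1, hence Carol = 1.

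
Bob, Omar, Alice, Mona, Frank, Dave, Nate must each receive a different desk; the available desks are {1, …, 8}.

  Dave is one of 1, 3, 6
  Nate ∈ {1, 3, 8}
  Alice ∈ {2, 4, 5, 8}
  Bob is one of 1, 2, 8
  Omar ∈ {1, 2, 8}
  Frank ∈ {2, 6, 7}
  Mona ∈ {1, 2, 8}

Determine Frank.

The 3 variables Bob, Omar, Mona are confined to {1, 2, 8}, which locks those values in; drop them from Alice, Frank, Dave, Nate.
Nate has just one choice, so Nate = 3. Strike 3 from Dave.
That leaves Dave = 6. So Frank can't be 6.
So Frank = 7.

7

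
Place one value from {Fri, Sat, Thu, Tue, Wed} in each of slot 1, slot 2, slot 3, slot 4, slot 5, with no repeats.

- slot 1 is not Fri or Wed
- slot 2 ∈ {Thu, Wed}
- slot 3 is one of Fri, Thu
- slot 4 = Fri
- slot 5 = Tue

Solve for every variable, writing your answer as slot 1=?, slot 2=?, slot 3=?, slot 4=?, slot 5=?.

slot 4 must be Fri (only option left). Remove Fri from slot 3.
That leaves slot 5 = Tue. Strike Tue from slot 1.
slot 3's domain is down to {Thu}, so slot 3 = Thu. Remove Thu from slot 1, slot 2.
slot 1 has just one choice, so slot 1 = Sat.
slot 2 must be Wed (only option left).

slot 1=Sat, slot 2=Wed, slot 3=Thu, slot 4=Fri, slot 5=Tue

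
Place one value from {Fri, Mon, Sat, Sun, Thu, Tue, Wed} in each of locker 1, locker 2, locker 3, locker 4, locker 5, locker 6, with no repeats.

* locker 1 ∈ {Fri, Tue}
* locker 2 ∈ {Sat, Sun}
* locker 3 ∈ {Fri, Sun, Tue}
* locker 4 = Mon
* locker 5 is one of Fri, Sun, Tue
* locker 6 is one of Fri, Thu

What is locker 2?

Sat

locker 4 must be Mon (only option left).
Among the 5 still-open variables, Sat fits only locker 2 (and all 5 values in {Fri, Sat, Sun, Thu, Tue} must be used), so locker 2 = Sat.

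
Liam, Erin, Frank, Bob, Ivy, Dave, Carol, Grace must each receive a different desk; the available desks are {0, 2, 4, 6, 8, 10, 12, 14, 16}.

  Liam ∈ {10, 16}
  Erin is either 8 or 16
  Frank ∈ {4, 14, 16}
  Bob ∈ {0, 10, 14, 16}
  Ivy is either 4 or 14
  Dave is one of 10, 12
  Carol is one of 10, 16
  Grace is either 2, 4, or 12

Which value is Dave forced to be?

12

Among the 8 variables, 0 fits only Bob (and all 8 values in {0, 2, 4, 8, 10, 12, 14, 16} must be used), so Bob = 0.
The 7 still-open variables together cover exactly {2, 4, 8, 10, 12, 14, 16} — 7 values for 7 variables — and 2 appears only in Grace's list, so Grace = 2.
Among the 6 still-open variables, 8 fits only Erin (and all 6 values in {4, 8, 10, 12, 14, 16} must be used), so Erin = 8.
The 5 still-open variables together cover exactly {4, 10, 12, 14, 16} — 5 values for 5 variables — and 12 appears only in Dave's list, so Dave = 12.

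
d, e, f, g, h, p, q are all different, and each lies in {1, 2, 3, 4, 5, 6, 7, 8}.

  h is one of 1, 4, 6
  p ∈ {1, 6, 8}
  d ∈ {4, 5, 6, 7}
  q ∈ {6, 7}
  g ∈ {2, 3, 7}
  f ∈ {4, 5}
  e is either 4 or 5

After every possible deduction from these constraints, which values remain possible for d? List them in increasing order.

6, 7

e and f share exactly the 2 values {4, 5}; by pigeonhole those values go to them, so strike 4, 5 from d, h.
d and q share exactly the 2 values {6, 7}; by pigeonhole those values go to them, so strike 6, 7 from g, h, p.
That leaves h = 1. Strike 1 from p.
p must be 8 (only option left).
No further eliminations apply; d can still be any of 6, 7.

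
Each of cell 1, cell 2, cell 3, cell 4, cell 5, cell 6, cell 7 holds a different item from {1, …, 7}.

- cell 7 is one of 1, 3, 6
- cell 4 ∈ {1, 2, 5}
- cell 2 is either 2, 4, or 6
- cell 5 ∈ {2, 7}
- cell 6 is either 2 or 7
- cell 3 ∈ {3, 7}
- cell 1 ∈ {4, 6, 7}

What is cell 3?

The 7 variables together cover exactly {1, 2, 3, 4, 5, 6, 7} — 7 values for 7 variables — and 5 appears only in cell 4's list, so cell 4 = 5.
Among the 6 still-open variables, 1 fits only cell 7 (and all 6 values in {1, 2, 3, 4, 6, 7} must be used), so cell 7 = 1.
The 5 still-open variables draw from only 5 values {2, 3, 4, 6, 7}, so each is used; only cell 3 can be 3, hence cell 3 = 3.

3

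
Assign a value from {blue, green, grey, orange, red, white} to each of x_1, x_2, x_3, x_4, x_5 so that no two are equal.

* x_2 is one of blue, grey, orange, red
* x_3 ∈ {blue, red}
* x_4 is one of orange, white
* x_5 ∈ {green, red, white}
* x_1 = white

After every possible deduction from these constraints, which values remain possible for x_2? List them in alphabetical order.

x_1 must be white (only option left). Remove white from x_4, x_5.
That leaves x_4 = orange. Eliminate orange elsewhere: x_2.
No further eliminations apply; x_2 can still be any of blue, grey, red.

blue, grey, red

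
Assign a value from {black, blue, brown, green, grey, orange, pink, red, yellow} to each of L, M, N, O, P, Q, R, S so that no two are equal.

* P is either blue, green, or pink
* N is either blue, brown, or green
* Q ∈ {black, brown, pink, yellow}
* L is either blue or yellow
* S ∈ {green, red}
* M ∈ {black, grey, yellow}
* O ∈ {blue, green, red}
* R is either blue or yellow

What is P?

pink

Among the 8 variables, grey fits only M (and all 8 values in {black, blue, brown, green, grey, pink, red, yellow} must be used), so M = grey.
The 7 still-open variables together cover exactly {black, blue, brown, green, pink, red, yellow} — 7 values for 7 variables — and black appears only in Q's list, so Q = black.
The 6 still-open variables draw from only 6 values {blue, brown, green, pink, red, yellow}, so each is used; only N can be brown, hence N = brown.
The 5 still-open variables together cover exactly {blue, green, pink, red, yellow} — 5 values for 5 variables — and pink appears only in P's list, so P = pink.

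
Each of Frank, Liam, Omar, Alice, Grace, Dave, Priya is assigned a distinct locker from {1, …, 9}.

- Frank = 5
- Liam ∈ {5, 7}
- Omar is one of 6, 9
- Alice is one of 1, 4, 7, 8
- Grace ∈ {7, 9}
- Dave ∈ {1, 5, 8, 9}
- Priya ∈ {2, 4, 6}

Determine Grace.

Frank has just one choice, so Frank = 5. Remove 5 from Liam, Dave.
Liam must be 7 (only option left). So Alice, Grace can't be 7.
So Grace = 9.

9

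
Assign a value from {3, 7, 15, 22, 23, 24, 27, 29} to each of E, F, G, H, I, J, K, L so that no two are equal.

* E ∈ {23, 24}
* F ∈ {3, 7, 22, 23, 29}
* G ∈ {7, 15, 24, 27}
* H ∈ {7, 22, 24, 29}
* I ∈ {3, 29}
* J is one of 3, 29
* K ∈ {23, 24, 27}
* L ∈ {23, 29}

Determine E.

24

Among the 8 variables, 15 fits only G (and all 8 values in {3, 7, 15, 22, 23, 24, 27, 29} must be used), so G = 15.
Among the 7 still-open variables, 27 fits only K (and all 7 values in {3, 7, 22, 23, 24, 27, 29} must be used), so K = 27.
I and J between them cover only {3, 29} — a naked pair. Remove those values from F, H, L.
That leaves L = 23. Remove 23 from E, F.
So E = 24.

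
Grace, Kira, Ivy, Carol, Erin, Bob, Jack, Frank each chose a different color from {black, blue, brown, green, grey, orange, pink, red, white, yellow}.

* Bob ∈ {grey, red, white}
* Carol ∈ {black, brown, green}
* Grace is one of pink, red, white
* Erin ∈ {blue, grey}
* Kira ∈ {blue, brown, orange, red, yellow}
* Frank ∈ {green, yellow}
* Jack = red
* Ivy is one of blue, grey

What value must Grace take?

Jack's domain is down to {red}, so Jack = red. Strike red from Grace, Kira, Bob.
The 2 variables Ivy and Erin are confined to {blue, grey}, which locks those values in; drop them from Kira, Bob.
That leaves Bob = white. Eliminate white elsewhere: Grace.
So Grace = pink.

pink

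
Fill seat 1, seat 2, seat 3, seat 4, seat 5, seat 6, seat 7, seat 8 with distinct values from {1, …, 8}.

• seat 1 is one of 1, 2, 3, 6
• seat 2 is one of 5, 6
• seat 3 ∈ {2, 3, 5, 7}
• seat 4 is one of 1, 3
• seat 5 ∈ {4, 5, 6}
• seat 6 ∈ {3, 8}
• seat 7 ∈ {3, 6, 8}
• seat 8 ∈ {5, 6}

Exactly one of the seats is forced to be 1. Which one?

The 8 variables draw from only 8 values {1, 2, 3, 4, 5, 6, 7, 8}, so each is used; only seat 5 can be 4, hence seat 5 = 4.
The 7 still-open variables draw from only 7 values {1, 2, 3, 5, 6, 7, 8}, so each is used; only seat 3 can be 7, hence seat 3 = 7.
The 6 still-open variables draw from only 6 values {1, 2, 3, 5, 6, 8}, so each is used; only seat 1 can be 2, hence seat 1 = 2.
Among the 5 still-open variables, 1 fits only seat 4 (and all 5 values in {1, 3, 5, 6, 8} must be used), so seat 4 = 1.

seat 4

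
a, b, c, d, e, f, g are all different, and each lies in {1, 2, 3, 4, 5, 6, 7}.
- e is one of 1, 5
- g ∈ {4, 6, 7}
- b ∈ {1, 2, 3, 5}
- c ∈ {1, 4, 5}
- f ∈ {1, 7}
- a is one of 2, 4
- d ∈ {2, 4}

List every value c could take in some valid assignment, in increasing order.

1, 5

Among the 7 variables, 3 fits only b (and all 7 values in {1, 2, 3, 4, 5, 6, 7} must be used), so b = 3.
The 6 still-open variables together cover exactly {1, 2, 4, 5, 6, 7} — 6 values for 6 variables — and 6 appears only in g's list, so g = 6.
The 5 still-open variables draw from only 5 values {1, 2, 4, 5, 7}, so each is used; only f can be 7, hence f = 7.
The 2 variables a and d are confined to {2, 4}, which locks those values in; drop them from c.
No further eliminations apply; c can still be any of 1, 5.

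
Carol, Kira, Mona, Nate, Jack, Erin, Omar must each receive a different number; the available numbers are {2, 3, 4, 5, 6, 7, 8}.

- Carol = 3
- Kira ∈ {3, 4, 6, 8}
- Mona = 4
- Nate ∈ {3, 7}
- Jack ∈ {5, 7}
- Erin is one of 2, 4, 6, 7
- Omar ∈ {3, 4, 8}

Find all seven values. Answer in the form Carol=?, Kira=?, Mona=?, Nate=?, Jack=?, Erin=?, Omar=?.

Carol has just one choice, so Carol = 3. So Kira, Nate, Omar can't be 3.
Mona has just one choice, so Mona = 4. Eliminate 4 elsewhere: Kira, Erin, Omar.
Nate must be 7 (only option left). Remove 7 from Jack, Erin.
Jack must be 5 (only option left).
That leaves Omar = 8. Remove 8 from Kira.
That leaves Kira = 6. Remove 6 from Erin.
That leaves Erin = 2.

Carol=3, Kira=6, Mona=4, Nate=7, Jack=5, Erin=2, Omar=8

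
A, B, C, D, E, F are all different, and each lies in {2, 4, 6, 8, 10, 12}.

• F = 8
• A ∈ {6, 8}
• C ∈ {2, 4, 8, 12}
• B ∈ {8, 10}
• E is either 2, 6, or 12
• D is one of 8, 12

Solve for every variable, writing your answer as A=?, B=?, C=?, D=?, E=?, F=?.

F has just one choice, so F = 8. Eliminate 8 elsewhere: A, B, C, D.
That leaves A = 6. Eliminate 6 elsewhere: E.
B has just one choice, so B = 10.
D must be 12 (only option left). Strike 12 from C, E.
E must be 2 (only option left). Eliminate 2 elsewhere: C.
C must be 4 (only option left).

A=6, B=10, C=4, D=12, E=2, F=8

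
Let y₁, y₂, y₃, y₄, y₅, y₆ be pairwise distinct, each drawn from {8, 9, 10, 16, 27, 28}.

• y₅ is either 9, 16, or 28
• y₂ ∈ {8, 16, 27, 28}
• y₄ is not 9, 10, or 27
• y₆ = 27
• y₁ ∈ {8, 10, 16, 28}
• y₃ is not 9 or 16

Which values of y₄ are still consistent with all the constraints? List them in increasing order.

8, 16, 28

y₆ must be 27 (only option left). So y₂, y₃ can't be 27.
Among the 5 still-open variables, 9 fits only y₅ (and all 5 values in {8, 9, 10, 16, 28} must be used), so y₅ = 9.
No further eliminations apply; y₄ can still be any of 8, 16, 28.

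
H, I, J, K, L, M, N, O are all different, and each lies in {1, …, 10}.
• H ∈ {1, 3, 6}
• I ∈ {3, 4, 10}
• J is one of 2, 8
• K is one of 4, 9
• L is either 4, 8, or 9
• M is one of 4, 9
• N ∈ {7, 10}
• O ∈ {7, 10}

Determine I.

K and M share exactly the 2 values {4, 9}; by pigeonhole those values go to them, so strike 4, 9 from I, L.
That leaves L = 8. Eliminate 8 elsewhere: J.
That leaves J = 2.
N and O between them cover only {7, 10} — a naked pair. Remove those values from I.
So I = 3.

3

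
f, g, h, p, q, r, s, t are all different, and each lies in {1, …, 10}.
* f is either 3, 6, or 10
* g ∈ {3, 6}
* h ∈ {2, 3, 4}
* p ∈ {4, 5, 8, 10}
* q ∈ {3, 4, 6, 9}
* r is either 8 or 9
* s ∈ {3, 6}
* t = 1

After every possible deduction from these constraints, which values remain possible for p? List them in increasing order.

t's domain is down to {1}, so t = 1.
The 2 variables g and s are confined to {3, 6}, which locks those values in; drop them from f, h, q.
f has just one choice, so f = 10. Eliminate 10 elsewhere: p.
No further eliminations apply; p can still be any of 4, 5, 8.

4, 5, 8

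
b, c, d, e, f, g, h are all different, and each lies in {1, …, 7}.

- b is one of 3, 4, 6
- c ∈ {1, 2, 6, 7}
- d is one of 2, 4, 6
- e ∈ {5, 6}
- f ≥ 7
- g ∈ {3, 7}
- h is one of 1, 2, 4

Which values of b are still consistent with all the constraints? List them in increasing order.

4, 6

f must be 7 (only option left). Remove 7 from c, g.
g must be 3 (only option left). Eliminate 3 elsewhere: b.
Among the 5 still-open variables, 5 fits only e (and all 5 values in {1, 2, 4, 5, 6} must be used), so e = 5.
No further eliminations apply; b can still be any of 4, 6.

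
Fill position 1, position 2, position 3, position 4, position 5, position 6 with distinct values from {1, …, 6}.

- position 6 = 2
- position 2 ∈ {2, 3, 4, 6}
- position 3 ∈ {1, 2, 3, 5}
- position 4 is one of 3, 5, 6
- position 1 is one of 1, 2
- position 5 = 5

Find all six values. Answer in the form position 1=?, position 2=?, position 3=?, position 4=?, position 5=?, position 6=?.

position 1=1, position 2=4, position 3=3, position 4=6, position 5=5, position 6=2

position 5's domain is down to {5}, so position 5 = 5. Remove 5 from position 3, position 4.
That leaves position 6 = 2. So position 1, position 2, position 3 can't be 2.
position 1 has just one choice, so position 1 = 1. Remove 1 from position 3.
That leaves position 3 = 3. Eliminate 3 elsewhere: position 2, position 4.
position 4 must be 6 (only option left). Remove 6 from position 2.
position 2 has just one choice, so position 2 = 4.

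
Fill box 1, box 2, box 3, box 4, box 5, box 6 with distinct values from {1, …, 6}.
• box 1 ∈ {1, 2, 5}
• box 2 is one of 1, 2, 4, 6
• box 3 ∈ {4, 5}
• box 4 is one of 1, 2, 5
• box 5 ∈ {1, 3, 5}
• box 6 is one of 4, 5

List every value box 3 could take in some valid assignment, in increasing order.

4, 5

The 6 variables together cover exactly {1, 2, 3, 4, 5, 6} — 6 values for 6 variables — and 3 appears only in box 5's list, so box 5 = 3.
Among the 5 still-open variables, 6 fits only box 2 (and all 5 values in {1, 2, 4, 5, 6} must be used), so box 2 = 6.
box 3 and box 6 share exactly the 2 values {4, 5}; by pigeonhole those values go to them, so strike 4, 5 from box 1, box 4.
No further eliminations apply; box 3 can still be any of 4, 5.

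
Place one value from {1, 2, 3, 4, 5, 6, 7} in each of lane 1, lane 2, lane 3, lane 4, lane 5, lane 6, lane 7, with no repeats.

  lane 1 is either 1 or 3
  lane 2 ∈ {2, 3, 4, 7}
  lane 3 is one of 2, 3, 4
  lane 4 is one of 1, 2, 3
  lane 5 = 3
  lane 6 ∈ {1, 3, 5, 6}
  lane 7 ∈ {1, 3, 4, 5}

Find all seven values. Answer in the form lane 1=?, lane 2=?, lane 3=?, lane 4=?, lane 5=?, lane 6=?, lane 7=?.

lane 5 must be 3 (only option left). Strike 3 from lane 1, lane 2, lane 3, lane 4, lane 6, lane 7.
That leaves lane 1 = 1. So lane 4, lane 6, lane 7 can't be 1.
lane 4 has just one choice, so lane 4 = 2. Strike 2 from lane 2, lane 3.
lane 3 has just one choice, so lane 3 = 4. Eliminate 4 elsewhere: lane 2, lane 7.
lane 7 has just one choice, so lane 7 = 5. Remove 5 from lane 6.
lane 2 must be 7 (only option left).
lane 6's domain is down to {6}, so lane 6 = 6.

lane 1=1, lane 2=7, lane 3=4, lane 4=2, lane 5=3, lane 6=6, lane 7=5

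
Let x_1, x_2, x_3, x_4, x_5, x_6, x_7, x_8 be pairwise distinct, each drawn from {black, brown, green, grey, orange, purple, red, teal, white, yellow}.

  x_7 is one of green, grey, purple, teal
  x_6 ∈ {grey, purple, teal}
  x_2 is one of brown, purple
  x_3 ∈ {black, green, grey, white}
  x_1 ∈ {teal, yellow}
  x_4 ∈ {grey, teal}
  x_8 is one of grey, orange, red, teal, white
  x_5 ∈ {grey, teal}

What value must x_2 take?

brown

x_4 and x_5 share exactly the 2 values {grey, teal}; by pigeonhole those values go to them, so strike grey, teal from x_1, x_3, x_6, x_7, x_8.
That leaves x_1 = yellow.
x_6 has just one choice, so x_6 = purple. Strike purple from x_2, x_7.
So x_2 = brown.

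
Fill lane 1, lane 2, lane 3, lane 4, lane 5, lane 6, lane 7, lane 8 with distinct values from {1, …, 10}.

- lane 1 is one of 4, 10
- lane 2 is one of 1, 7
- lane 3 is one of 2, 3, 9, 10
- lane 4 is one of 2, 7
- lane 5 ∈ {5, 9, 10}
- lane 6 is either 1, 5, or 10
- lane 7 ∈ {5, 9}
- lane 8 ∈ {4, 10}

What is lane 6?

1

Among the 8 variables, 3 fits only lane 3 (and all 8 values in {1, 2, 3, 4, 5, 7, 9, 10} must be used), so lane 3 = 3.
Among the 7 still-open variables, 2 fits only lane 4 (and all 7 values in {1, 2, 4, 5, 7, 9, 10} must be used), so lane 4 = 2.
Among the 6 still-open variables, 7 fits only lane 2 (and all 6 values in {1, 4, 5, 7, 9, 10} must be used), so lane 2 = 7.
The 5 still-open variables draw from only 5 values {1, 4, 5, 9, 10}, so each is used; only lane 6 can be 1, hence lane 6 = 1.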